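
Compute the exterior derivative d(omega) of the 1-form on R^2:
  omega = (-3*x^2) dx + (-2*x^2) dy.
d(omega) = (-4*x) dx ∧ dy

For a 1-form omega = sum_i f_i dx_i, the exterior derivative is
  d(omega) = sum_{i < j} (∂f_j/∂x_i - ∂f_i/∂x_j) dx_i ∧ dx_j.
  coefficient of dx ∧ dy: ∂f_2/∂x - ∂f_1/∂y = ∂(-2*x^2)/∂x - ∂(-3*x^2)/∂y = -4*x
Assembling: d(omega) = (-4*x) dx ∧ dy.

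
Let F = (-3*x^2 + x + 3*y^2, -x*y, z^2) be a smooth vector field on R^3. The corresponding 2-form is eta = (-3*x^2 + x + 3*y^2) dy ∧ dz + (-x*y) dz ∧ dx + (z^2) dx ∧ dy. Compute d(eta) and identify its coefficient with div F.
d(eta) = (-7*x + 2*z + 1) dx ∧ dy ∧ dz; div F = -7*x + 2*z + 1

For a 2-form in R^3 of the form above, applying d gives a 3-form with coefficient ∂P/∂x + ∂Q/∂y + ∂R/∂z:
  ∂P/∂x = 1 - 6*x
  ∂Q/∂y = -x
  ∂R/∂z = 2*z
Sum = -7*x + 2*z + 1, which is exactly div F.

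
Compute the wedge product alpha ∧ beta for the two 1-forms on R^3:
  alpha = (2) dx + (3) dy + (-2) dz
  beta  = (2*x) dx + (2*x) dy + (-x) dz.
alpha ∧ beta = (-2*x) dx ∧ dy + (2*x) dx ∧ dz + (x) dy ∧ dz

Distribute the wedge, using dx_i ∧ dx_j = -dx_j ∧ dx_i and dx_i ∧ dx_i = 0. For each pair (i, j) with i < j, the coefficient of dx_i ∧ dx_j in alpha ∧ beta is (alpha_i * beta_j - alpha_j * beta_i). Collecting: alpha ∧ beta = (-2*x) dx ∧ dy + (2*x) dx ∧ dz + (x) dy ∧ dz.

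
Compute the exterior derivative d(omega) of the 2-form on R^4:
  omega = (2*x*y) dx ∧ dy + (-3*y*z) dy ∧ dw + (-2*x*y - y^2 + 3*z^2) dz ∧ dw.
d(omega) = (-2*x + y) dy ∧ dz ∧ dw + (-2*y) dx ∧ dz ∧ dw

For a 2-form omega = sum_{i<j} g_{ij} dx_i ∧ dx_j, the exterior derivative is
  d(omega) = sum_{i<j} d(g_{ij}) ∧ dx_i ∧ dx_j = sum_{i<j, k} (∂g_{ij}/∂x_k) dx_k ∧ dx_i ∧ dx_j.
Expand each term, using dx_k ∧ dx_i ∧ dx_j = sgn(permutation) dx_{(a)} ∧ dx_{(b)} ∧ dx_{(c)} with (a < b < c) sorted:
  d(-3*y*z) includes (∂/∂z)(-3*y*z) dz = (-3*y) dz, which multiplied by dy ∧ dw gives (3*y) dy ∧ dz ∧ dw
  d(-2*x*y - y^2 + 3*z^2) includes (∂/∂x)(-2*x*y - y^2 + 3*z^2) dx = (-2*y) dx, which multiplied by dz ∧ dw gives (-2*y) dx ∧ dz ∧ dw
  d(-2*x*y - y^2 + 3*z^2) includes (∂/∂y)(-2*x*y - y^2 + 3*z^2) dy = (-2*x - 2*y) dy, which multiplied by dz ∧ dw gives (-2*x - 2*y) dy ∧ dz ∧ dw
Collecting like 3-forms: d(omega) = (-2*x + y) dy ∧ dz ∧ dw + (-2*y) dx ∧ dz ∧ dw.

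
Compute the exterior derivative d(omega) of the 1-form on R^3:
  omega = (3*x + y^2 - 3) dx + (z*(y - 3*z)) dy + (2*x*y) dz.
d(omega) = (-2*y) dx ∧ dy + (2*y) dx ∧ dz + (2*x - y + 6*z) dy ∧ dz

For a 1-form omega = sum_i f_i dx_i, the exterior derivative is
  d(omega) = sum_{i < j} (∂f_j/∂x_i - ∂f_i/∂x_j) dx_i ∧ dx_j.
  coefficient of dx ∧ dy: ∂f_2/∂x - ∂f_1/∂y = ∂(z*(y - 3*z))/∂x - ∂(3*x + y^2 - 3)/∂y = -2*y
  coefficient of dx ∧ dz: ∂f_3/∂x - ∂f_1/∂z = ∂(2*x*y)/∂x - ∂(3*x + y^2 - 3)/∂z = 2*y
  coefficient of dy ∧ dz: ∂f_3/∂y - ∂f_2/∂z = ∂(2*x*y)/∂y - ∂(z*(y - 3*z))/∂z = 2*x - y + 6*z
Assembling: d(omega) = (-2*y) dx ∧ dy + (2*y) dx ∧ dz + (2*x - y + 6*z) dy ∧ dz.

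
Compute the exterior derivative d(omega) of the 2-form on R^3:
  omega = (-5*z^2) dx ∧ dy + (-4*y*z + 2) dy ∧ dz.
d(omega) = (-10*z) dx ∧ dy ∧ dz

For a 2-form omega = sum_{i<j} g_{ij} dx_i ∧ dx_j, the exterior derivative is
  d(omega) = sum_{i<j} d(g_{ij}) ∧ dx_i ∧ dx_j = sum_{i<j, k} (∂g_{ij}/∂x_k) dx_k ∧ dx_i ∧ dx_j.
Expand each term, using dx_k ∧ dx_i ∧ dx_j = sgn(permutation) dx_{(a)} ∧ dx_{(b)} ∧ dx_{(c)} with (a < b < c) sorted:
  d(-5*z^2) includes (∂/∂z)(-5*z^2) dz = (-10*z) dz, which multiplied by dx ∧ dy gives (-10*z) dx ∧ dy ∧ dz
Collecting like 3-forms: d(omega) = (-10*z) dx ∧ dy ∧ dz.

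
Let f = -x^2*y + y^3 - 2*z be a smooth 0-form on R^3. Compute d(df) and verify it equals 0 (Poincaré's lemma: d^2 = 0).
d(df) = 0

Step 1: df = sum_i (∂f/∂x_i) dx_i = (-2*x*y) dx + (-x^2 + 3*y^2) dy + (-2) dz.
Step 2: Apply d again. Using the 1-form formula, the coefficient of dx ∧ dy in d(df) is ∂^2 f/∂x ∂y - ∂^2 f/∂y ∂x = (-2*x) - (-2*x) = 0 (equality of mixed partials for smooth f).
Similarly for dx ∧ dz and dy ∧ dz — all coefficients vanish. So d(df) = 0.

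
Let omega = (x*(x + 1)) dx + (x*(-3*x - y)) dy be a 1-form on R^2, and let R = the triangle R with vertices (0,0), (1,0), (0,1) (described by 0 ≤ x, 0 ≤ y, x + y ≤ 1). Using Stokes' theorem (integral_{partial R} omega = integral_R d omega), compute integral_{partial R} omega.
integral_(partial R) omega = -7/6

Stokes: integral_partial_R omega = integral_R d omega with d omega = (∂Q/∂x - ∂P/∂y) dx ∧ dy.
  ∂Q/∂x = -6*x - y
  ∂P/∂y = 0
  integrand = ∂Q/∂x - ∂P/∂y = -6*x - y.
Integrating over R: integral_0^1 integral_0^{1-x} (-6*x - y) dy dx = -7/6.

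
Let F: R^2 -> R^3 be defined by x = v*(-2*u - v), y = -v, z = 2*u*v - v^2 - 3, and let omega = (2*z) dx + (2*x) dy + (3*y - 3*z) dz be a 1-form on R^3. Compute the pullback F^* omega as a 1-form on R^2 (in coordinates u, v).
F^* omega = (2*v*(-10*u*v + 5*v^2 - 3*v + 15)) du + (-20*u^2*v + 14*u*v^2 - 2*u*v + 30*u - 2*v^3 + 8*v^2 - 6*v) dv

Using F^*(f dg) = (f ∘ F) d(g ∘ F), substitute each coordinate x_i by F_i(u, v) in f_i, and replace dx_i by d F_i = (∂F_i/∂u) du + (∂F_i/∂v) dv.
  For the x component: f_1(F) = 4*u*v - 2*v^2 - 6; d F_1 = (-2*v) du + (-2*u - 2*v) dv
  For the y component: f_2(F) = 2*v*(-2*u - v); d F_2 = (0) du + (-1) dv
  For the z component: f_3(F) = -6*u*v + 3*v^2 - 3*v + 9; d F_3 = (2*v) du + (2*u - 2*v) dv
Combining and collecting du, dv coefficients:
  coeff of du: 2*v*(-10*u*v + 5*v^2 - 3*v + 15)
  coeff of dv: -20*u^2*v + 14*u*v^2 - 2*u*v + 30*u - 2*v^3 + 8*v^2 - 6*v
F^* omega = (2*v*(-10*u*v + 5*v^2 - 3*v + 15)) du + (-20*u^2*v + 14*u*v^2 - 2*u*v + 30*u - 2*v^3 + 8*v^2 - 6*v) dv.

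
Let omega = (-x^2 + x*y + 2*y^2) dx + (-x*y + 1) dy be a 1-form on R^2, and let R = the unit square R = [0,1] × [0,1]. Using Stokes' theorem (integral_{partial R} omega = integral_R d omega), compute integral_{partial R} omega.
integral_(partial R) omega = -3

Stokes: integral_partial_R omega = integral_R d omega with d omega = (∂Q/∂x - ∂P/∂y) dx ∧ dy.
  ∂Q/∂x = -y
  ∂P/∂y = x + 4*y
  integrand = ∂Q/∂x - ∂P/∂y = -x - 5*y.
Integrating over R: integral_0^1 integral_0^1 (-x - 5*y) dx dy = -3.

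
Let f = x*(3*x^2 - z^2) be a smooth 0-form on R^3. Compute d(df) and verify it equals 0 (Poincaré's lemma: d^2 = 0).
d(df) = 0

Step 1: df = sum_i (∂f/∂x_i) dx_i = (9*x^2 - z^2) dx + (0) dy + (-2*x*z) dz.
Step 2: Apply d again. Using the 1-form formula, the coefficient of dx ∧ dy in d(df) is ∂^2 f/∂x ∂y - ∂^2 f/∂y ∂x = (0) - (0) = 0 (equality of mixed partials for smooth f).
Similarly for dx ∧ dz and dy ∧ dz — all coefficients vanish. So d(df) = 0.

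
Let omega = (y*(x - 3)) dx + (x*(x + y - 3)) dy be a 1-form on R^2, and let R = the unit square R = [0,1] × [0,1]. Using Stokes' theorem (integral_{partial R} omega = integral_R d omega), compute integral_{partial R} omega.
integral_(partial R) omega = 1

Stokes: integral_partial_R omega = integral_R d omega with d omega = (∂Q/∂x - ∂P/∂y) dx ∧ dy.
  ∂Q/∂x = 2*x + y - 3
  ∂P/∂y = x - 3
  integrand = ∂Q/∂x - ∂P/∂y = x + y.
Integrating over R: integral_0^1 integral_0^1 (x + y) dx dy = 1.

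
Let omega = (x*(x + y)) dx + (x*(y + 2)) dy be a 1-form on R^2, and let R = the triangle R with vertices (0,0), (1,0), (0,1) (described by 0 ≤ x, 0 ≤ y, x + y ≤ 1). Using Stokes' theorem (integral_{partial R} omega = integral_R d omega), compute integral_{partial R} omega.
integral_(partial R) omega = 1

Stokes: integral_partial_R omega = integral_R d omega with d omega = (∂Q/∂x - ∂P/∂y) dx ∧ dy.
  ∂Q/∂x = y + 2
  ∂P/∂y = x
  integrand = ∂Q/∂x - ∂P/∂y = -x + y + 2.
Integrating over R: integral_0^1 integral_0^{1-x} (-x + y + 2) dy dx = 1.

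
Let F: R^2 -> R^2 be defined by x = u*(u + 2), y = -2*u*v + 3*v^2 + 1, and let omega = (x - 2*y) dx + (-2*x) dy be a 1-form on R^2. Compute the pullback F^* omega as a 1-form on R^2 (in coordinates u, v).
F^* omega = (2*u^3 + 12*u^2*v + 6*u^2 - 12*u*v^2 + 16*u*v - 12*v^2 - 4) du + (4*u*(u^2 - 3*u*v + 2*u - 6*v)) dv

Using F^*(f dg) = (f ∘ F) d(g ∘ F), substitute each coordinate x_i by F_i(u, v) in f_i, and replace dx_i by d F_i = (∂F_i/∂u) du + (∂F_i/∂v) dv.
  For the x component: f_1(F) = u^2 + 4*u*v + 2*u - 6*v^2 - 2; d F_1 = (2*u + 2) du + (0) dv
  For the y component: f_2(F) = 2*u*(-u - 2); d F_2 = (-2*v) du + (-2*u + 6*v) dv
Combining and collecting du, dv coefficients:
  coeff of du: 2*u^3 + 12*u^2*v + 6*u^2 - 12*u*v^2 + 16*u*v - 12*v^2 - 4
  coeff of dv: 4*u*(u^2 - 3*u*v + 2*u - 6*v)
F^* omega = (2*u^3 + 12*u^2*v + 6*u^2 - 12*u*v^2 + 16*u*v - 12*v^2 - 4) du + (4*u*(u^2 - 3*u*v + 2*u - 6*v)) dv.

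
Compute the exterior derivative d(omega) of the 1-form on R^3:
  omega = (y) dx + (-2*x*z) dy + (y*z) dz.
d(omega) = (-2*z - 1) dx ∧ dy + (2*x + z) dy ∧ dz

For a 1-form omega = sum_i f_i dx_i, the exterior derivative is
  d(omega) = sum_{i < j} (∂f_j/∂x_i - ∂f_i/∂x_j) dx_i ∧ dx_j.
  coefficient of dx ∧ dy: ∂f_2/∂x - ∂f_1/∂y = ∂(-2*x*z)/∂x - ∂(y)/∂y = -2*z - 1
  coefficient of dy ∧ dz: ∂f_3/∂y - ∂f_2/∂z = ∂(y*z)/∂y - ∂(-2*x*z)/∂z = 2*x + z
Assembling: d(omega) = (-2*z - 1) dx ∧ dy + (2*x + z) dy ∧ dz.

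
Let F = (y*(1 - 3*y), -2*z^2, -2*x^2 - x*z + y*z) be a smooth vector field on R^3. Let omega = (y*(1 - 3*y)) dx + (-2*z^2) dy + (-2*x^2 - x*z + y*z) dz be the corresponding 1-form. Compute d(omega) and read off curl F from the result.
d(omega) = (5*z) dy ∧ dz + (4*x + z) dz ∧ dx + (6*y - 1) dx ∧ dy; curl F = (5*z, 4*x + z, 6*y - 1)

d omega = sum_{i<j} (∂f_j/∂x_i - ∂f_i/∂x_j) dx_i ∧ dx_j. Under the identification (dy ∧ dz, dz ∧ dx, dx ∧ dy) ↔ (e_x, e_y, e_z), the coefficients are exactly the components of curl F. Compute:
  ∂R/∂y - ∂Q/∂z = (z) - (-4*z) = 5*z
  ∂P/∂z - ∂R/∂x = (0) - (-4*x - z) = 4*x + z
  ∂Q/∂x - ∂P/∂y = (0) - (1 - 6*y) = 6*y - 1.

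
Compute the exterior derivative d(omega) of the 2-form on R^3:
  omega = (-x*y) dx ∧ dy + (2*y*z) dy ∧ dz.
d(omega) = 0

For a 2-form omega = sum_{i<j} g_{ij} dx_i ∧ dx_j, the exterior derivative is
  d(omega) = sum_{i<j} d(g_{ij}) ∧ dx_i ∧ dx_j = sum_{i<j, k} (∂g_{ij}/∂x_k) dx_k ∧ dx_i ∧ dx_j.
Expand each term, using dx_k ∧ dx_i ∧ dx_j = sgn(permutation) dx_{(a)} ∧ dx_{(b)} ∧ dx_{(c)} with (a < b < c) sorted:

Collecting like 3-forms: d(omega) = 0.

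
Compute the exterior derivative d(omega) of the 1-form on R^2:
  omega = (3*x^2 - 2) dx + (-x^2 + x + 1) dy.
d(omega) = (1 - 2*x) dx ∧ dy

For a 1-form omega = sum_i f_i dx_i, the exterior derivative is
  d(omega) = sum_{i < j} (∂f_j/∂x_i - ∂f_i/∂x_j) dx_i ∧ dx_j.
  coefficient of dx ∧ dy: ∂f_2/∂x - ∂f_1/∂y = ∂(-x^2 + x + 1)/∂x - ∂(3*x^2 - 2)/∂y = 1 - 2*x
Assembling: d(omega) = (1 - 2*x) dx ∧ dy.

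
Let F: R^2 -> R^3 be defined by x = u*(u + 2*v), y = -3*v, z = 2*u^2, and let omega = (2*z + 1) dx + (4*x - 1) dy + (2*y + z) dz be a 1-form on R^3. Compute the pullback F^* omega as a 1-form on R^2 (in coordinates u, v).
F^* omega = (16*u^3 + 8*u^2*v - 24*u*v + 2*u + 2*v) du + (8*u^3 - 12*u^2 - 24*u*v + 2*u + 3) dv

Using F^*(f dg) = (f ∘ F) d(g ∘ F), substitute each coordinate x_i by F_i(u, v) in f_i, and replace dx_i by d F_i = (∂F_i/∂u) du + (∂F_i/∂v) dv.
  For the x component: f_1(F) = 4*u^2 + 1; d F_1 = (2*u + 2*v) du + (2*u) dv
  For the y component: f_2(F) = 4*u^2 + 8*u*v - 1; d F_2 = (0) du + (-3) dv
  For the z component: f_3(F) = 2*u^2 - 6*v; d F_3 = (4*u) du + (0) dv
Combining and collecting du, dv coefficients:
  coeff of du: 16*u^3 + 8*u^2*v - 24*u*v + 2*u + 2*v
  coeff of dv: 8*u^3 - 12*u^2 - 24*u*v + 2*u + 3
F^* omega = (16*u^3 + 8*u^2*v - 24*u*v + 2*u + 2*v) du + (8*u^3 - 12*u^2 - 24*u*v + 2*u + 3) dv.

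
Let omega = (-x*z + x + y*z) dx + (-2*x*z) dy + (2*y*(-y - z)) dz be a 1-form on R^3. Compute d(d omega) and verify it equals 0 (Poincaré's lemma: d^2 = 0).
d(d omega) = 0

Step 1: d omega = sum_{i<j} (∂f_j/∂x_i - ∂f_i/∂x_j) dx_i ∧ dx_j:
  coeff of dx ∧ dy: -3*z
  coeff of dx ∧ dz: x - y
  coeff of dy ∧ dz: 2*x - 4*y - 2*z
Step 2: Apply d again to each 2-form coefficient. The only possible 3-form in R^3 is dx ∧ dy ∧ dz, with coefficient
  ∂(coeff of dy∧dz)/∂x - ∂(coeff of dx∧dz)/∂y + ∂(coeff of dx∧dy)/∂z
  = ∂/∂x (2*x - 4*y - 2*z) - ∂/∂y (x - y) + ∂/∂z (-3*z).
Each of these terms simplifies to sums of mixed partials that cancel in pairs. The result is 0 (by equality of mixed partials for smooth functions — Schwarz / Clairaut).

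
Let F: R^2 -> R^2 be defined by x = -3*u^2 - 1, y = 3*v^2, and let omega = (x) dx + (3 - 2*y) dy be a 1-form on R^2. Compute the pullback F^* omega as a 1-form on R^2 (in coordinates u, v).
F^* omega = (18*u^3 + 6*u) du + (-36*v^3 + 18*v) dv

Using F^*(f dg) = (f ∘ F) d(g ∘ F), substitute each coordinate x_i by F_i(u, v) in f_i, and replace dx_i by d F_i = (∂F_i/∂u) du + (∂F_i/∂v) dv.
  For the x component: f_1(F) = -3*u^2 - 1; d F_1 = (-6*u) du + (0) dv
  For the y component: f_2(F) = 3 - 6*v^2; d F_2 = (0) du + (6*v) dv
Combining and collecting du, dv coefficients:
  coeff of du: 18*u^3 + 6*u
  coeff of dv: -36*v^3 + 18*v
F^* omega = (18*u^3 + 6*u) du + (-36*v^3 + 18*v) dv.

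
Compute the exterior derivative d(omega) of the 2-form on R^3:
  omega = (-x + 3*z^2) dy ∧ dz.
d(omega) = (-1) dx ∧ dy ∧ dz

For a 2-form omega = sum_{i<j} g_{ij} dx_i ∧ dx_j, the exterior derivative is
  d(omega) = sum_{i<j} d(g_{ij}) ∧ dx_i ∧ dx_j = sum_{i<j, k} (∂g_{ij}/∂x_k) dx_k ∧ dx_i ∧ dx_j.
Expand each term, using dx_k ∧ dx_i ∧ dx_j = sgn(permutation) dx_{(a)} ∧ dx_{(b)} ∧ dx_{(c)} with (a < b < c) sorted:
  d(-x + 3*z^2) includes (∂/∂x)(-x + 3*z^2) dx = (-1) dx, which multiplied by dy ∧ dz gives (-1) dx ∧ dy ∧ dz
Collecting like 3-forms: d(omega) = (-1) dx ∧ dy ∧ dz.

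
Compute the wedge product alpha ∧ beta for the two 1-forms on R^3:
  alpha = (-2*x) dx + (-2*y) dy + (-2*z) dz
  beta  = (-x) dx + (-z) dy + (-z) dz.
alpha ∧ beta = (2*x*(-y + z)) dx ∧ dy + (2*z*(y - z)) dy ∧ dz

Distribute the wedge, using dx_i ∧ dx_j = -dx_j ∧ dx_i and dx_i ∧ dx_i = 0. For each pair (i, j) with i < j, the coefficient of dx_i ∧ dx_j in alpha ∧ beta is (alpha_i * beta_j - alpha_j * beta_i). Collecting: alpha ∧ beta = (2*x*(-y + z)) dx ∧ dy + (2*z*(y - z)) dy ∧ dz.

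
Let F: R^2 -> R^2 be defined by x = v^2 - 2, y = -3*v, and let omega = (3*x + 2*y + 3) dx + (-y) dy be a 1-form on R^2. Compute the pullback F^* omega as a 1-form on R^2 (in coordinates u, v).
F^* omega = (3*v*(2*v^2 - 4*v - 5)) dv

Using F^*(f dg) = (f ∘ F) d(g ∘ F), substitute each coordinate x_i by F_i(u, v) in f_i, and replace dx_i by d F_i = (∂F_i/∂u) du + (∂F_i/∂v) dv.
  For the x component: f_1(F) = 3*v^2 - 6*v - 3; d F_1 = (0) du + (2*v) dv
  For the y component: f_2(F) = 3*v; d F_2 = (0) du + (-3) dv
Combining and collecting du, dv coefficients:
  coeff of du: 0
  coeff of dv: 3*v*(2*v^2 - 4*v - 5)
F^* omega = (3*v*(2*v^2 - 4*v - 5)) dv.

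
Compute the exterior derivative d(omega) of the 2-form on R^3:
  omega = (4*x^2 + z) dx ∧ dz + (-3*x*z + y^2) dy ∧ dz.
d(omega) = (-3*z) dx ∧ dy ∧ dz

For a 2-form omega = sum_{i<j} g_{ij} dx_i ∧ dx_j, the exterior derivative is
  d(omega) = sum_{i<j} d(g_{ij}) ∧ dx_i ∧ dx_j = sum_{i<j, k} (∂g_{ij}/∂x_k) dx_k ∧ dx_i ∧ dx_j.
Expand each term, using dx_k ∧ dx_i ∧ dx_j = sgn(permutation) dx_{(a)} ∧ dx_{(b)} ∧ dx_{(c)} with (a < b < c) sorted:
  d(-3*x*z + y^2) includes (∂/∂x)(-3*x*z + y^2) dx = (-3*z) dx, which multiplied by dy ∧ dz gives (-3*z) dx ∧ dy ∧ dz
Collecting like 3-forms: d(omega) = (-3*z) dx ∧ dy ∧ dz.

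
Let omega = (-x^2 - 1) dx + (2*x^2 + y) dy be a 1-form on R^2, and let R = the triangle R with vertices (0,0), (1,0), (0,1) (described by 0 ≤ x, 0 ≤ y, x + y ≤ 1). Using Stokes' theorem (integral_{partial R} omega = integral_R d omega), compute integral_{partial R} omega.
integral_(partial R) omega = 2/3

Stokes: integral_partial_R omega = integral_R d omega with d omega = (∂Q/∂x - ∂P/∂y) dx ∧ dy.
  ∂Q/∂x = 4*x
  ∂P/∂y = 0
  integrand = ∂Q/∂x - ∂P/∂y = 4*x.
Integrating over R: integral_0^1 integral_0^{1-x} (4*x) dy dx = 2/3.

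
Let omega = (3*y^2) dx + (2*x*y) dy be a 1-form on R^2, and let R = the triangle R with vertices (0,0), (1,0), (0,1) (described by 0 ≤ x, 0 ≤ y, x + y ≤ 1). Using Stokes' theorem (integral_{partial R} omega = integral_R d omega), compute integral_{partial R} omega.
integral_(partial R) omega = -2/3

Stokes: integral_partial_R omega = integral_R d omega with d omega = (∂Q/∂x - ∂P/∂y) dx ∧ dy.
  ∂Q/∂x = 2*y
  ∂P/∂y = 6*y
  integrand = ∂Q/∂x - ∂P/∂y = -4*y.
Integrating over R: integral_0^1 integral_0^{1-x} (-4*y) dy dx = -2/3.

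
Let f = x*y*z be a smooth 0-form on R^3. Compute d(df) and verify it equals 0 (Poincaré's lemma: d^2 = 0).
d(df) = 0

Step 1: df = sum_i (∂f/∂x_i) dx_i = (y*z) dx + (x*z) dy + (x*y) dz.
Step 2: Apply d again. Using the 1-form formula, the coefficient of dx ∧ dy in d(df) is ∂^2 f/∂x ∂y - ∂^2 f/∂y ∂x = (z) - (z) = 0 (equality of mixed partials for smooth f).
Similarly for dx ∧ dz and dy ∧ dz — all coefficients vanish. So d(df) = 0.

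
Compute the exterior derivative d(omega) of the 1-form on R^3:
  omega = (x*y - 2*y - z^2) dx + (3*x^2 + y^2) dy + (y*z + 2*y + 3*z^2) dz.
d(omega) = (5*x + 2) dx ∧ dy + (2*z) dx ∧ dz + (z + 2) dy ∧ dz

For a 1-form omega = sum_i f_i dx_i, the exterior derivative is
  d(omega) = sum_{i < j} (∂f_j/∂x_i - ∂f_i/∂x_j) dx_i ∧ dx_j.
  coefficient of dx ∧ dy: ∂f_2/∂x - ∂f_1/∂y = ∂(3*x^2 + y^2)/∂x - ∂(x*y - 2*y - z^2)/∂y = 5*x + 2
  coefficient of dx ∧ dz: ∂f_3/∂x - ∂f_1/∂z = ∂(y*z + 2*y + 3*z^2)/∂x - ∂(x*y - 2*y - z^2)/∂z = 2*z
  coefficient of dy ∧ dz: ∂f_3/∂y - ∂f_2/∂z = ∂(y*z + 2*y + 3*z^2)/∂y - ∂(3*x^2 + y^2)/∂z = z + 2
Assembling: d(omega) = (5*x + 2) dx ∧ dy + (2*z) dx ∧ dz + (z + 2) dy ∧ dz.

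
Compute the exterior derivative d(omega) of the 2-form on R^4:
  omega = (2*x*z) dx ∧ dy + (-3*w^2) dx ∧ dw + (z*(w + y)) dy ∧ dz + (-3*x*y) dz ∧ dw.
d(omega) = (2*x) dx ∧ dy ∧ dz + (-3*x + z) dy ∧ dz ∧ dw + (-3*y) dx ∧ dz ∧ dw

For a 2-form omega = sum_{i<j} g_{ij} dx_i ∧ dx_j, the exterior derivative is
  d(omega) = sum_{i<j} d(g_{ij}) ∧ dx_i ∧ dx_j = sum_{i<j, k} (∂g_{ij}/∂x_k) dx_k ∧ dx_i ∧ dx_j.
Expand each term, using dx_k ∧ dx_i ∧ dx_j = sgn(permutation) dx_{(a)} ∧ dx_{(b)} ∧ dx_{(c)} with (a < b < c) sorted:
  d(2*x*z) includes (∂/∂z)(2*x*z) dz = (2*x) dz, which multiplied by dx ∧ dy gives (2*x) dx ∧ dy ∧ dz
  d(z*(w + y)) includes (∂/∂w)(z*(w + y)) dw = (z) dw, which multiplied by dy ∧ dz gives (z) dy ∧ dz ∧ dw
  d(-3*x*y) includes (∂/∂x)(-3*x*y) dx = (-3*y) dx, which multiplied by dz ∧ dw gives (-3*y) dx ∧ dz ∧ dw
  d(-3*x*y) includes (∂/∂y)(-3*x*y) dy = (-3*x) dy, which multiplied by dz ∧ dw gives (-3*x) dy ∧ dz ∧ dw
Collecting like 3-forms: d(omega) = (2*x) dx ∧ dy ∧ dz + (-3*x + z) dy ∧ dz ∧ dw + (-3*y) dx ∧ dz ∧ dw.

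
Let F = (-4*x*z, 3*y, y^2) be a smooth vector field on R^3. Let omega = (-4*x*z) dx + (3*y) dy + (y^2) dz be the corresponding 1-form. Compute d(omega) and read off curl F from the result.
d(omega) = (2*y) dy ∧ dz + (-4*x) dz ∧ dx + (0) dx ∧ dy; curl F = (2*y, -4*x, 0)

d omega = sum_{i<j} (∂f_j/∂x_i - ∂f_i/∂x_j) dx_i ∧ dx_j. Under the identification (dy ∧ dz, dz ∧ dx, dx ∧ dy) ↔ (e_x, e_y, e_z), the coefficients are exactly the components of curl F. Compute:
  ∂R/∂y - ∂Q/∂z = (2*y) - (0) = 2*y
  ∂P/∂z - ∂R/∂x = (-4*x) - (0) = -4*x
  ∂Q/∂x - ∂P/∂y = (0) - (0) = 0.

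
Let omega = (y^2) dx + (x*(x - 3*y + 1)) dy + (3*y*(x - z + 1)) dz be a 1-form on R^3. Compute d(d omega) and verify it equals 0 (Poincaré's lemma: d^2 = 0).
d(d omega) = 0

Step 1: d omega = sum_{i<j} (∂f_j/∂x_i - ∂f_i/∂x_j) dx_i ∧ dx_j:
  coeff of dx ∧ dy: 2*x - 5*y + 1
  coeff of dx ∧ dz: 3*y
  coeff of dy ∧ dz: 3*x - 3*z + 3
Step 2: Apply d again to each 2-form coefficient. The only possible 3-form in R^3 is dx ∧ dy ∧ dz, with coefficient
  ∂(coeff of dy∧dz)/∂x - ∂(coeff of dx∧dz)/∂y + ∂(coeff of dx∧dy)/∂z
  = ∂/∂x (3*x - 3*z + 3) - ∂/∂y (3*y) + ∂/∂z (2*x - 5*y + 1).
Each of these terms simplifies to sums of mixed partials that cancel in pairs. The result is 0 (by equality of mixed partials for smooth functions — Schwarz / Clairaut).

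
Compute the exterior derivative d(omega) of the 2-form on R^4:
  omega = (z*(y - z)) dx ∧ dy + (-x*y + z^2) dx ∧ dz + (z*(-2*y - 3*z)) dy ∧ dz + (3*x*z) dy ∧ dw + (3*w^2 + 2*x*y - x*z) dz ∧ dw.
d(omega) = (x + y - 2*z) dx ∧ dy ∧ dz + (3*z) dx ∧ dy ∧ dw + (-x) dy ∧ dz ∧ dw + (2*y - z) dx ∧ dz ∧ dw

For a 2-form omega = sum_{i<j} g_{ij} dx_i ∧ dx_j, the exterior derivative is
  d(omega) = sum_{i<j} d(g_{ij}) ∧ dx_i ∧ dx_j = sum_{i<j, k} (∂g_{ij}/∂x_k) dx_k ∧ dx_i ∧ dx_j.
Expand each term, using dx_k ∧ dx_i ∧ dx_j = sgn(permutation) dx_{(a)} ∧ dx_{(b)} ∧ dx_{(c)} with (a < b < c) sorted:
  d(z*(y - z)) includes (∂/∂z)(z*(y - z)) dz = (y - 2*z) dz, which multiplied by dx ∧ dy gives (y - 2*z) dx ∧ dy ∧ dz
  d(-x*y + z^2) includes (∂/∂y)(-x*y + z^2) dy = (-x) dy, which multiplied by dx ∧ dz gives (x) dx ∧ dy ∧ dz
  d(3*x*z) includes (∂/∂x)(3*x*z) dx = (3*z) dx, which multiplied by dy ∧ dw gives (3*z) dx ∧ dy ∧ dw
  d(3*x*z) includes (∂/∂z)(3*x*z) dz = (3*x) dz, which multiplied by dy ∧ dw gives (-3*x) dy ∧ dz ∧ dw
  d(3*w^2 + 2*x*y - x*z) includes (∂/∂x)(3*w^2 + 2*x*y - x*z) dx = (2*y - z) dx, which multiplied by dz ∧ dw gives (2*y - z) dx ∧ dz ∧ dw
  d(3*w^2 + 2*x*y - x*z) includes (∂/∂y)(3*w^2 + 2*x*y - x*z) dy = (2*x) dy, which multiplied by dz ∧ dw gives (2*x) dy ∧ dz ∧ dw
Collecting like 3-forms: d(omega) = (x + y - 2*z) dx ∧ dy ∧ dz + (3*z) dx ∧ dy ∧ dw + (-x) dy ∧ dz ∧ dw + (2*y - z) dx ∧ dz ∧ dw.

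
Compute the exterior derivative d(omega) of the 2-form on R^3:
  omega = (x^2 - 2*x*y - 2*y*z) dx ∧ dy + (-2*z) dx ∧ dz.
d(omega) = (-2*y) dx ∧ dy ∧ dz

For a 2-form omega = sum_{i<j} g_{ij} dx_i ∧ dx_j, the exterior derivative is
  d(omega) = sum_{i<j} d(g_{ij}) ∧ dx_i ∧ dx_j = sum_{i<j, k} (∂g_{ij}/∂x_k) dx_k ∧ dx_i ∧ dx_j.
Expand each term, using dx_k ∧ dx_i ∧ dx_j = sgn(permutation) dx_{(a)} ∧ dx_{(b)} ∧ dx_{(c)} with (a < b < c) sorted:
  d(x^2 - 2*x*y - 2*y*z) includes (∂/∂z)(x^2 - 2*x*y - 2*y*z) dz = (-2*y) dz, which multiplied by dx ∧ dy gives (-2*y) dx ∧ dy ∧ dz
Collecting like 3-forms: d(omega) = (-2*y) dx ∧ dy ∧ dz.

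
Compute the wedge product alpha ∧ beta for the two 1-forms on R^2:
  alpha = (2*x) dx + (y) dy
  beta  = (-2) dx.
alpha ∧ beta = (2*y) dx ∧ dy

Distribute the wedge, using dx_i ∧ dx_j = -dx_j ∧ dx_i and dx_i ∧ dx_i = 0. For each pair (i, j) with i < j, the coefficient of dx_i ∧ dx_j in alpha ∧ beta is (alpha_i * beta_j - alpha_j * beta_i). Collecting: alpha ∧ beta = (2*y) dx ∧ dy.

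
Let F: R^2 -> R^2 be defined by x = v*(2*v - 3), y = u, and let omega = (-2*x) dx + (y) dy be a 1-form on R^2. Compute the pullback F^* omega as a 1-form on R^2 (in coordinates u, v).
F^* omega = (u) du + (2*v*(-8*v^2 + 18*v - 9)) dv

Using F^*(f dg) = (f ∘ F) d(g ∘ F), substitute each coordinate x_i by F_i(u, v) in f_i, and replace dx_i by d F_i = (∂F_i/∂u) du + (∂F_i/∂v) dv.
  For the x component: f_1(F) = 2*v*(3 - 2*v); d F_1 = (0) du + (4*v - 3) dv
  For the y component: f_2(F) = u; d F_2 = (1) du + (0) dv
Combining and collecting du, dv coefficients:
  coeff of du: u
  coeff of dv: 2*v*(-8*v^2 + 18*v - 9)
F^* omega = (u) du + (2*v*(-8*v^2 + 18*v - 9)) dv.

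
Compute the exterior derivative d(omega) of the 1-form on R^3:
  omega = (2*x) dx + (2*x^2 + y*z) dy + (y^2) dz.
d(omega) = (4*x) dx ∧ dy + (y) dy ∧ dz

For a 1-form omega = sum_i f_i dx_i, the exterior derivative is
  d(omega) = sum_{i < j} (∂f_j/∂x_i - ∂f_i/∂x_j) dx_i ∧ dx_j.
  coefficient of dx ∧ dy: ∂f_2/∂x - ∂f_1/∂y = ∂(2*x^2 + y*z)/∂x - ∂(2*x)/∂y = 4*x
  coefficient of dy ∧ dz: ∂f_3/∂y - ∂f_2/∂z = ∂(y^2)/∂y - ∂(2*x^2 + y*z)/∂z = y
Assembling: d(omega) = (4*x) dx ∧ dy + (y) dy ∧ dz.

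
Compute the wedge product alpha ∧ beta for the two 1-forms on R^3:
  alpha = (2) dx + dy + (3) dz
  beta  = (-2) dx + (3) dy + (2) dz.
alpha ∧ beta = (8) dx ∧ dy + (10) dx ∧ dz + (-7) dy ∧ dz

Distribute the wedge, using dx_i ∧ dx_j = -dx_j ∧ dx_i and dx_i ∧ dx_i = 0. For each pair (i, j) with i < j, the coefficient of dx_i ∧ dx_j in alpha ∧ beta is (alpha_i * beta_j - alpha_j * beta_i). Collecting: alpha ∧ beta = (8) dx ∧ dy + (10) dx ∧ dz + (-7) dy ∧ dz.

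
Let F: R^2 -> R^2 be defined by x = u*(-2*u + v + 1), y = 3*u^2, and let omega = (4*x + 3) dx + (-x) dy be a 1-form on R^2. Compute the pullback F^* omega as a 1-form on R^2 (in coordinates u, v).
F^* omega = (44*u^3 - 30*u^2*v - 30*u^2 + 4*u*v^2 + 8*u*v - 8*u + 3*v + 3) du + (u*(-8*u^2 + 4*u*v + 4*u + 3)) dv

Using F^*(f dg) = (f ∘ F) d(g ∘ F), substitute each coordinate x_i by F_i(u, v) in f_i, and replace dx_i by d F_i = (∂F_i/∂u) du + (∂F_i/∂v) dv.
  For the x component: f_1(F) = -8*u^2 + 4*u*v + 4*u + 3; d F_1 = (-4*u + v + 1) du + (u) dv
  For the y component: f_2(F) = u*(2*u - v - 1); d F_2 = (6*u) du + (0) dv
Combining and collecting du, dv coefficients:
  coeff of du: 44*u^3 - 30*u^2*v - 30*u^2 + 4*u*v^2 + 8*u*v - 8*u + 3*v + 3
  coeff of dv: u*(-8*u^2 + 4*u*v + 4*u + 3)
F^* omega = (44*u^3 - 30*u^2*v - 30*u^2 + 4*u*v^2 + 8*u*v - 8*u + 3*v + 3) du + (u*(-8*u^2 + 4*u*v + 4*u + 3)) dv.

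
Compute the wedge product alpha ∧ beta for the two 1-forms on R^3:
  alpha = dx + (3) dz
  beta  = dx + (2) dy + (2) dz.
alpha ∧ beta = (2) dx ∧ dy + (-1) dx ∧ dz + (-6) dy ∧ dz

Distribute the wedge, using dx_i ∧ dx_j = -dx_j ∧ dx_i and dx_i ∧ dx_i = 0. For each pair (i, j) with i < j, the coefficient of dx_i ∧ dx_j in alpha ∧ beta is (alpha_i * beta_j - alpha_j * beta_i). Collecting: alpha ∧ beta = (2) dx ∧ dy + (-1) dx ∧ dz + (-6) dy ∧ dz.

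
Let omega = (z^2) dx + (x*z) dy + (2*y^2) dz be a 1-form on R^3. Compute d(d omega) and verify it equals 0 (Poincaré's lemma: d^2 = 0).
d(d omega) = 0

Step 1: d omega = sum_{i<j} (∂f_j/∂x_i - ∂f_i/∂x_j) dx_i ∧ dx_j:
  coeff of dx ∧ dy: z
  coeff of dx ∧ dz: -2*z
  coeff of dy ∧ dz: -x + 4*y
Step 2: Apply d again to each 2-form coefficient. The only possible 3-form in R^3 is dx ∧ dy ∧ dz, with coefficient
  ∂(coeff of dy∧dz)/∂x - ∂(coeff of dx∧dz)/∂y + ∂(coeff of dx∧dy)/∂z
  = ∂/∂x (-x + 4*y) - ∂/∂y (-2*z) + ∂/∂z (z).
Each of these terms simplifies to sums of mixed partials that cancel in pairs. The result is 0 (by equality of mixed partials for smooth functions — Schwarz / Clairaut).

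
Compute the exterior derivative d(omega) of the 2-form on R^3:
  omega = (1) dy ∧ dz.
d(omega) = 0

For a 2-form omega = sum_{i<j} g_{ij} dx_i ∧ dx_j, the exterior derivative is
  d(omega) = sum_{i<j} d(g_{ij}) ∧ dx_i ∧ dx_j = sum_{i<j, k} (∂g_{ij}/∂x_k) dx_k ∧ dx_i ∧ dx_j.
Expand each term, using dx_k ∧ dx_i ∧ dx_j = sgn(permutation) dx_{(a)} ∧ dx_{(b)} ∧ dx_{(c)} with (a < b < c) sorted:

Collecting like 3-forms: d(omega) = 0.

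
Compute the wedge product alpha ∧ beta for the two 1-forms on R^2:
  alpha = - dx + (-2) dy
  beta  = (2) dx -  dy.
alpha ∧ beta = (5) dx ∧ dy

Distribute the wedge, using dx_i ∧ dx_j = -dx_j ∧ dx_i and dx_i ∧ dx_i = 0. For each pair (i, j) with i < j, the coefficient of dx_i ∧ dx_j in alpha ∧ beta is (alpha_i * beta_j - alpha_j * beta_i). Collecting: alpha ∧ beta = (5) dx ∧ dy.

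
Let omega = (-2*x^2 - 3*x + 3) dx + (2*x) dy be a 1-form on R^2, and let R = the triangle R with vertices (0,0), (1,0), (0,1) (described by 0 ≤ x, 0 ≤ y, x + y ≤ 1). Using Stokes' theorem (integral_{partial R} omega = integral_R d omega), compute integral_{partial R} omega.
integral_(partial R) omega = 1

Stokes: integral_partial_R omega = integral_R d omega with d omega = (∂Q/∂x - ∂P/∂y) dx ∧ dy.
  ∂Q/∂x = 2
  ∂P/∂y = 0
  integrand = ∂Q/∂x - ∂P/∂y = 2.
Integrating over R: integral_0^1 integral_0^{1-x} (2) dy dx = 1.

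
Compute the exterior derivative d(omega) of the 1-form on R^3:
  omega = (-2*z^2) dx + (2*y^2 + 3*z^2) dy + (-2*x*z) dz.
d(omega) = (2*z) dx ∧ dz + (-6*z) dy ∧ dz

For a 1-form omega = sum_i f_i dx_i, the exterior derivative is
  d(omega) = sum_{i < j} (∂f_j/∂x_i - ∂f_i/∂x_j) dx_i ∧ dx_j.
  coefficient of dx ∧ dz: ∂f_3/∂x - ∂f_1/∂z = ∂(-2*x*z)/∂x - ∂(-2*z^2)/∂z = 2*z
  coefficient of dy ∧ dz: ∂f_3/∂y - ∂f_2/∂z = ∂(-2*x*z)/∂y - ∂(2*y^2 + 3*z^2)/∂z = -6*z
Assembling: d(omega) = (2*z) dx ∧ dz + (-6*z) dy ∧ dz.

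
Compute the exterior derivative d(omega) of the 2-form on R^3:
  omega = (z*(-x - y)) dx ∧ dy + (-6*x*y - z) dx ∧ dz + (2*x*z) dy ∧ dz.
d(omega) = (5*x - y + 2*z) dx ∧ dy ∧ dz

For a 2-form omega = sum_{i<j} g_{ij} dx_i ∧ dx_j, the exterior derivative is
  d(omega) = sum_{i<j} d(g_{ij}) ∧ dx_i ∧ dx_j = sum_{i<j, k} (∂g_{ij}/∂x_k) dx_k ∧ dx_i ∧ dx_j.
Expand each term, using dx_k ∧ dx_i ∧ dx_j = sgn(permutation) dx_{(a)} ∧ dx_{(b)} ∧ dx_{(c)} with (a < b < c) sorted:
  d(z*(-x - y)) includes (∂/∂z)(z*(-x - y)) dz = (-x - y) dz, which multiplied by dx ∧ dy gives (-x - y) dx ∧ dy ∧ dz
  d(-6*x*y - z) includes (∂/∂y)(-6*x*y - z) dy = (-6*x) dy, which multiplied by dx ∧ dz gives (6*x) dx ∧ dy ∧ dz
  d(2*x*z) includes (∂/∂x)(2*x*z) dx = (2*z) dx, which multiplied by dy ∧ dz gives (2*z) dx ∧ dy ∧ dz
Collecting like 3-forms: d(omega) = (5*x - y + 2*z) dx ∧ dy ∧ dz.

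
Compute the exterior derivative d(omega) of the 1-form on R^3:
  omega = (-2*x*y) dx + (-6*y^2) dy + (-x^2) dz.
d(omega) = (2*x) dx ∧ dy + (-2*x) dx ∧ dz

For a 1-form omega = sum_i f_i dx_i, the exterior derivative is
  d(omega) = sum_{i < j} (∂f_j/∂x_i - ∂f_i/∂x_j) dx_i ∧ dx_j.
  coefficient of dx ∧ dy: ∂f_2/∂x - ∂f_1/∂y = ∂(-6*y^2)/∂x - ∂(-2*x*y)/∂y = 2*x
  coefficient of dx ∧ dz: ∂f_3/∂x - ∂f_1/∂z = ∂(-x^2)/∂x - ∂(-2*x*y)/∂z = -2*x
Assembling: d(omega) = (2*x) dx ∧ dy + (-2*x) dx ∧ dz.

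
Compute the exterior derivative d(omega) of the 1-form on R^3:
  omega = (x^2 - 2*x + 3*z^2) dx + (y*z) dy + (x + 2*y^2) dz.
d(omega) = (1 - 6*z) dx ∧ dz + (3*y) dy ∧ dz

For a 1-form omega = sum_i f_i dx_i, the exterior derivative is
  d(omega) = sum_{i < j} (∂f_j/∂x_i - ∂f_i/∂x_j) dx_i ∧ dx_j.
  coefficient of dx ∧ dz: ∂f_3/∂x - ∂f_1/∂z = ∂(x + 2*y^2)/∂x - ∂(x^2 - 2*x + 3*z^2)/∂z = 1 - 6*z
  coefficient of dy ∧ dz: ∂f_3/∂y - ∂f_2/∂z = ∂(x + 2*y^2)/∂y - ∂(y*z)/∂z = 3*y
Assembling: d(omega) = (1 - 6*z) dx ∧ dz + (3*y) dy ∧ dz.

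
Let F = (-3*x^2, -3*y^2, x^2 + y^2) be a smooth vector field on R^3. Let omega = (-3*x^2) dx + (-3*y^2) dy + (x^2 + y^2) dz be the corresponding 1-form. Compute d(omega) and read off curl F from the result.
d(omega) = (2*y) dy ∧ dz + (-2*x) dz ∧ dx + (0) dx ∧ dy; curl F = (2*y, -2*x, 0)

d omega = sum_{i<j} (∂f_j/∂x_i - ∂f_i/∂x_j) dx_i ∧ dx_j. Under the identification (dy ∧ dz, dz ∧ dx, dx ∧ dy) ↔ (e_x, e_y, e_z), the coefficients are exactly the components of curl F. Compute:
  ∂R/∂y - ∂Q/∂z = (2*y) - (0) = 2*y
  ∂P/∂z - ∂R/∂x = (0) - (2*x) = -2*x
  ∂Q/∂x - ∂P/∂y = (0) - (0) = 0.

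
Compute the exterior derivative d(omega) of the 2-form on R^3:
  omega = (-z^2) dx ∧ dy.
d(omega) = (-2*z) dx ∧ dy ∧ dz

For a 2-form omega = sum_{i<j} g_{ij} dx_i ∧ dx_j, the exterior derivative is
  d(omega) = sum_{i<j} d(g_{ij}) ∧ dx_i ∧ dx_j = sum_{i<j, k} (∂g_{ij}/∂x_k) dx_k ∧ dx_i ∧ dx_j.
Expand each term, using dx_k ∧ dx_i ∧ dx_j = sgn(permutation) dx_{(a)} ∧ dx_{(b)} ∧ dx_{(c)} with (a < b < c) sorted:
  d(-z^2) includes (∂/∂z)(-z^2) dz = (-2*z) dz, which multiplied by dx ∧ dy gives (-2*z) dx ∧ dy ∧ dz
Collecting like 3-forms: d(omega) = (-2*z) dx ∧ dy ∧ dz.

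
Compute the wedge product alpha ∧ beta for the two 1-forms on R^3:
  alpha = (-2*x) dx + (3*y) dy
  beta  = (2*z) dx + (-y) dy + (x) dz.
alpha ∧ beta = (2*y*(x - 3*z)) dx ∧ dy + (-2*x^2) dx ∧ dz + (3*x*y) dy ∧ dz

Distribute the wedge, using dx_i ∧ dx_j = -dx_j ∧ dx_i and dx_i ∧ dx_i = 0. For each pair (i, j) with i < j, the coefficient of dx_i ∧ dx_j in alpha ∧ beta is (alpha_i * beta_j - alpha_j * beta_i). Collecting: alpha ∧ beta = (2*y*(x - 3*z)) dx ∧ dy + (-2*x^2) dx ∧ dz + (3*x*y) dy ∧ dz.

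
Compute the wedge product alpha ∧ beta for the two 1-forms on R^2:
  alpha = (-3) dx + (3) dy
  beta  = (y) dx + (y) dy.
alpha ∧ beta = (-6*y) dx ∧ dy

Distribute the wedge, using dx_i ∧ dx_j = -dx_j ∧ dx_i and dx_i ∧ dx_i = 0. For each pair (i, j) with i < j, the coefficient of dx_i ∧ dx_j in alpha ∧ beta is (alpha_i * beta_j - alpha_j * beta_i). Collecting: alpha ∧ beta = (-6*y) dx ∧ dy.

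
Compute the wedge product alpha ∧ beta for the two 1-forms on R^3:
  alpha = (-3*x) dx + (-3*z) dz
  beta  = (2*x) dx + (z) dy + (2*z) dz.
alpha ∧ beta = (-3*x*z) dx ∧ dy + (3*z^2) dy ∧ dz

Distribute the wedge, using dx_i ∧ dx_j = -dx_j ∧ dx_i and dx_i ∧ dx_i = 0. For each pair (i, j) with i < j, the coefficient of dx_i ∧ dx_j in alpha ∧ beta is (alpha_i * beta_j - alpha_j * beta_i). Collecting: alpha ∧ beta = (-3*x*z) dx ∧ dy + (3*z^2) dy ∧ dz.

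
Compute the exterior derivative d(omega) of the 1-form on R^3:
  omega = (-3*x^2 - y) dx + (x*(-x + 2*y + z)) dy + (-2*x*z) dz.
d(omega) = (-2*x + 2*y + z + 1) dx ∧ dy + (-2*z) dx ∧ dz + (-x) dy ∧ dz

For a 1-form omega = sum_i f_i dx_i, the exterior derivative is
  d(omega) = sum_{i < j} (∂f_j/∂x_i - ∂f_i/∂x_j) dx_i ∧ dx_j.
  coefficient of dx ∧ dy: ∂f_2/∂x - ∂f_1/∂y = ∂(x*(-x + 2*y + z))/∂x - ∂(-3*x^2 - y)/∂y = -2*x + 2*y + z + 1
  coefficient of dx ∧ dz: ∂f_3/∂x - ∂f_1/∂z = ∂(-2*x*z)/∂x - ∂(-3*x^2 - y)/∂z = -2*z
  coefficient of dy ∧ dz: ∂f_3/∂y - ∂f_2/∂z = ∂(-2*x*z)/∂y - ∂(x*(-x + 2*y + z))/∂z = -x
Assembling: d(omega) = (-2*x + 2*y + z + 1) dx ∧ dy + (-2*z) dx ∧ dz + (-x) dy ∧ dz.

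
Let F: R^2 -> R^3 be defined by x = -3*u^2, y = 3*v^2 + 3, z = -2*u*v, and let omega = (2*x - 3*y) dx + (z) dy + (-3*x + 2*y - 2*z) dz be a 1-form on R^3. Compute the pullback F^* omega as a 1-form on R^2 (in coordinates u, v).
F^* omega = (36*u^3 - 18*u^2*v + 46*u*v^2 + 54*u - 12*v^3 - 12*v) du + (2*u*(-9*u^2 - 4*u*v - 12*v^2 - 6)) dv

Using F^*(f dg) = (f ∘ F) d(g ∘ F), substitute each coordinate x_i by F_i(u, v) in f_i, and replace dx_i by d F_i = (∂F_i/∂u) du + (∂F_i/∂v) dv.
  For the x component: f_1(F) = -6*u^2 - 9*v^2 - 9; d F_1 = (-6*u) du + (0) dv
  For the y component: f_2(F) = -2*u*v; d F_2 = (0) du + (6*v) dv
  For the z component: f_3(F) = 9*u^2 + 4*u*v + 6*v^2 + 6; d F_3 = (-2*v) du + (-2*u) dv
Combining and collecting du, dv coefficients:
  coeff of du: 36*u^3 - 18*u^2*v + 46*u*v^2 + 54*u - 12*v^3 - 12*v
  coeff of dv: 2*u*(-9*u^2 - 4*u*v - 12*v^2 - 6)
F^* omega = (36*u^3 - 18*u^2*v + 46*u*v^2 + 54*u - 12*v^3 - 12*v) du + (2*u*(-9*u^2 - 4*u*v - 12*v^2 - 6)) dv.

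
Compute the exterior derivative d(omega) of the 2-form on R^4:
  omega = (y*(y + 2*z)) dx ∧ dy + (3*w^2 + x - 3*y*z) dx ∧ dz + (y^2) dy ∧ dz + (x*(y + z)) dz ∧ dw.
d(omega) = (2*y + 3*z) dx ∧ dy ∧ dz + (6*w + y + z) dx ∧ dz ∧ dw + (x) dy ∧ dz ∧ dw

For a 2-form omega = sum_{i<j} g_{ij} dx_i ∧ dx_j, the exterior derivative is
  d(omega) = sum_{i<j} d(g_{ij}) ∧ dx_i ∧ dx_j = sum_{i<j, k} (∂g_{ij}/∂x_k) dx_k ∧ dx_i ∧ dx_j.
Expand each term, using dx_k ∧ dx_i ∧ dx_j = sgn(permutation) dx_{(a)} ∧ dx_{(b)} ∧ dx_{(c)} with (a < b < c) sorted:
  d(y*(y + 2*z)) includes (∂/∂z)(y*(y + 2*z)) dz = (2*y) dz, which multiplied by dx ∧ dy gives (2*y) dx ∧ dy ∧ dz
  d(3*w^2 + x - 3*y*z) includes (∂/∂y)(3*w^2 + x - 3*y*z) dy = (-3*z) dy, which multiplied by dx ∧ dz gives (3*z) dx ∧ dy ∧ dz
  d(3*w^2 + x - 3*y*z) includes (∂/∂w)(3*w^2 + x - 3*y*z) dw = (6*w) dw, which multiplied by dx ∧ dz gives (6*w) dx ∧ dz ∧ dw
  d(x*(y + z)) includes (∂/∂x)(x*(y + z)) dx = (y + z) dx, which multiplied by dz ∧ dw gives (y + z) dx ∧ dz ∧ dw
  d(x*(y + z)) includes (∂/∂y)(x*(y + z)) dy = (x) dy, which multiplied by dz ∧ dw gives (x) dy ∧ dz ∧ dw
Collecting like 3-forms: d(omega) = (2*y + 3*z) dx ∧ dy ∧ dz + (6*w + y + z) dx ∧ dz ∧ dw + (x) dy ∧ dz ∧ dw.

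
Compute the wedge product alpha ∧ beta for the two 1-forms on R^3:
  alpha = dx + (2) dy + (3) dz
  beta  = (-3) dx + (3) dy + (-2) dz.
alpha ∧ beta = (9) dx ∧ dy + (7) dx ∧ dz + (-13) dy ∧ dz

Distribute the wedge, using dx_i ∧ dx_j = -dx_j ∧ dx_i and dx_i ∧ dx_i = 0. For each pair (i, j) with i < j, the coefficient of dx_i ∧ dx_j in alpha ∧ beta is (alpha_i * beta_j - alpha_j * beta_i). Collecting: alpha ∧ beta = (9) dx ∧ dy + (7) dx ∧ dz + (-13) dy ∧ dz.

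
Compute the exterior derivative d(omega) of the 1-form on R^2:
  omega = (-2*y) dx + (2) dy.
d(omega) = (2) dx ∧ dy

For a 1-form omega = sum_i f_i dx_i, the exterior derivative is
  d(omega) = sum_{i < j} (∂f_j/∂x_i - ∂f_i/∂x_j) dx_i ∧ dx_j.
  coefficient of dx ∧ dy: ∂f_2/∂x - ∂f_1/∂y = ∂(2)/∂x - ∂(-2*y)/∂y = 2
Assembling: d(omega) = (2) dx ∧ dy.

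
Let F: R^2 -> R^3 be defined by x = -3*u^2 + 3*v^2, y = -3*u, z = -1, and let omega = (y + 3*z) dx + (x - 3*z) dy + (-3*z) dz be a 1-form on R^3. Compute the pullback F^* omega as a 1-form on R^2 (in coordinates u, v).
F^* omega = (27*u^2 + 18*u - 9*v^2 - 9) du + (18*v*(-u - 1)) dv

Using F^*(f dg) = (f ∘ F) d(g ∘ F), substitute each coordinate x_i by F_i(u, v) in f_i, and replace dx_i by d F_i = (∂F_i/∂u) du + (∂F_i/∂v) dv.
  For the x component: f_1(F) = -3*u - 3; d F_1 = (-6*u) du + (6*v) dv
  For the y component: f_2(F) = -3*u^2 + 3*v^2 + 3; d F_2 = (-3) du + (0) dv
  For the z component: f_3(F) = 3; d F_3 = (0) du + (0) dv
Combining and collecting du, dv coefficients:
  coeff of du: 27*u^2 + 18*u - 9*v^2 - 9
  coeff of dv: 18*v*(-u - 1)
F^* omega = (27*u^2 + 18*u - 9*v^2 - 9) du + (18*v*(-u - 1)) dv.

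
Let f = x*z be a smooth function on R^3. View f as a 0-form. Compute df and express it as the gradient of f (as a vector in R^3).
df = (z) dx + (0) dy + (x) dz; grad f = (z, 0, x)

For a 0-form f, d f = (∂f/∂x) dx + (∂f/∂y) dy + (∂f/∂z) dz. The components of the vector representation are exactly the entries of grad f in Cartesian coordinates:
  ∂f/∂x = z
  ∂f/∂y = 0
  ∂f/∂z = x.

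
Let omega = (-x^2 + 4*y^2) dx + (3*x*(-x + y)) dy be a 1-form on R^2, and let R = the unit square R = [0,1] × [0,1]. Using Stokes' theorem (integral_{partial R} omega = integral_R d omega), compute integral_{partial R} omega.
integral_(partial R) omega = -11/2

Stokes: integral_partial_R omega = integral_R d omega with d omega = (∂Q/∂x - ∂P/∂y) dx ∧ dy.
  ∂Q/∂x = -6*x + 3*y
  ∂P/∂y = 8*y
  integrand = ∂Q/∂x - ∂P/∂y = -6*x - 5*y.
Integrating over R: integral_0^1 integral_0^1 (-6*x - 5*y) dx dy = -11/2.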